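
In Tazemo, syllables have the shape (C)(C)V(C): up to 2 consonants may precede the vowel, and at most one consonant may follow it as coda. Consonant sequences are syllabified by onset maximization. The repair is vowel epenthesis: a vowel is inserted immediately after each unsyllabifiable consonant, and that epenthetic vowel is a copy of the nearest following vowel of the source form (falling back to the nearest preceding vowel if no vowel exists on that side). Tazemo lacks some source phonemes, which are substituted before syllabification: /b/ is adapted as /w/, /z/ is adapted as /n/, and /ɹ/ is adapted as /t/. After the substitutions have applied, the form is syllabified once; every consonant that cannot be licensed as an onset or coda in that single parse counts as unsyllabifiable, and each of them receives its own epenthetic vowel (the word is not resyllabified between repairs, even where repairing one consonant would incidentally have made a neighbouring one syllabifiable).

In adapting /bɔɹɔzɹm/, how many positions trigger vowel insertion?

After substitution the input is /wɔtɔntm/.
The unsyllabifiable consonants are /t/, /m/; each receives one epenthetic vowel.

2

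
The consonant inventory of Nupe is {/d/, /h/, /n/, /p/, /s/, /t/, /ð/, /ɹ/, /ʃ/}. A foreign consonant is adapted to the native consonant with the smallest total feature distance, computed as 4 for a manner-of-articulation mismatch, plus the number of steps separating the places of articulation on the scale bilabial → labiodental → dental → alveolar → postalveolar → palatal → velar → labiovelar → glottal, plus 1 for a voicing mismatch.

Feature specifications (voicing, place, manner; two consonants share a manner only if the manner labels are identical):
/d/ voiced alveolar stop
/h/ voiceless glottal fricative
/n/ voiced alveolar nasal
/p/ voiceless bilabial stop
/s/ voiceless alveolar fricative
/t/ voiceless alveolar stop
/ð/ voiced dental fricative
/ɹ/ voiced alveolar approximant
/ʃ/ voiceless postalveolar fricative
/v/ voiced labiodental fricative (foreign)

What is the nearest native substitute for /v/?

/ð/ is closest: same manner (fricative), place distance 1 (labiodental→dental), same voicing; total 1. Next closest is /s/ at distance 3.

ð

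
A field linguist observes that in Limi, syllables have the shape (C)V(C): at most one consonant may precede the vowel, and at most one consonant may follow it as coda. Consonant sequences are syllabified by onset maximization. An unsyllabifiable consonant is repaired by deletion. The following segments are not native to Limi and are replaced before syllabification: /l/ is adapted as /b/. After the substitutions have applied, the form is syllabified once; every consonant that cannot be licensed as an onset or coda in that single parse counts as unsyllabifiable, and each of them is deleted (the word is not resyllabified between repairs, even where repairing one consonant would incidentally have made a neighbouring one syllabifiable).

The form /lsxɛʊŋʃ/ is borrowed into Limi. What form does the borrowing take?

xɛʊŋ

Substitution: /l/ → /b/, giving /bsxɛʊŋʃ/.
The consonants /b/, /s/, /ʃ/ cannot be parsed into a legal (C)V(C) syllable (at most one coda consonant is licensed; onsets are limited to one consonant).
Deleting the stranded consonants removes /b/, /s/, /ʃ/.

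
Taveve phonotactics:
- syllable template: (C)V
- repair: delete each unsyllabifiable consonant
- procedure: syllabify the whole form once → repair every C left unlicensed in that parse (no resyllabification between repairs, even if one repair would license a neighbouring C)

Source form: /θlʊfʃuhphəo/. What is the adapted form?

Under (C)V, the unsyllabifiable consonants are /θ/, /f/, /h/, /p/ (no codas are permitted; onsets are limited to one consonant).
Each unlicensed consonant is deleted: /θ/, /f/, /h/, /p/.

lʊʃuhəo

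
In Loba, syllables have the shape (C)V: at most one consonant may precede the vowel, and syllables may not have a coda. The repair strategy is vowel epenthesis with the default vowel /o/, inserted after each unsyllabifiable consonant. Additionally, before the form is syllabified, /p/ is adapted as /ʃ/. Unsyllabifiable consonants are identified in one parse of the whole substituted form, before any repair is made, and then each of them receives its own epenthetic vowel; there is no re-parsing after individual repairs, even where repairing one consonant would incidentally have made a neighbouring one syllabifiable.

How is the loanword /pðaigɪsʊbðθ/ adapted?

Substitution: /p/ → /ʃ/, giving /ʃðaigɪsʊbðθ/.
The consonants /ʃ/, /b/, /ð/, /θ/ cannot be parsed into a legal (C)V syllable (no codas are permitted; onsets are limited to one consonant).
Each unlicensed consonant becomes the onset of a new syllable: /ʃ/ → /ʃo/, /b/ → /bo/, /ð/ → /ðo/, /θ/ → /θo/.

ʃoðaigɪsʊboðoθo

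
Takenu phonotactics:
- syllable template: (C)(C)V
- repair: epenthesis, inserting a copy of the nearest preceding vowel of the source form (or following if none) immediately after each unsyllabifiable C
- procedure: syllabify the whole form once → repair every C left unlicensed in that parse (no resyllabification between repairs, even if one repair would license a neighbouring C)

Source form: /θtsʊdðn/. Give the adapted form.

θʊtsʊdʊðʊnʊ

The consonants /θ/, /d/, /ð/, /n/ cannot be parsed into a legal (C)(C)V syllable (no codas are permitted; onsets may contain at most 2 consonants).
Epenthesis after each stranded consonant: /θ/ → /θʊ/, /d/ → /dʊ/, /ð/ → /ðʊ/, /n/ → /nʊ/.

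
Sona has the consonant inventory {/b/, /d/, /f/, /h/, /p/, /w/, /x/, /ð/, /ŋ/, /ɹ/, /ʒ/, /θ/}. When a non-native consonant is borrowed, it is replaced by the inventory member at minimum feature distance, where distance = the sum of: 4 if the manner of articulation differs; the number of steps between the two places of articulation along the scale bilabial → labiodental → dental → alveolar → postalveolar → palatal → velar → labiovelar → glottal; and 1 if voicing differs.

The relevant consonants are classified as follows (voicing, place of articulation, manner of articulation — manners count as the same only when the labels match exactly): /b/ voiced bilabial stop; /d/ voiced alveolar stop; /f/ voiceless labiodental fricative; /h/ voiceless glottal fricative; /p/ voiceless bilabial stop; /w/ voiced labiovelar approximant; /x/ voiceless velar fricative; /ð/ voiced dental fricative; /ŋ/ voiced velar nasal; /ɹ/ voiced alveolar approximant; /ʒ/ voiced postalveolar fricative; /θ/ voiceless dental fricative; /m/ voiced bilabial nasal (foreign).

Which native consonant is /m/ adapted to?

/b/ is closest: manner differs (nasal→stop, +4), place distance 0 (bilabial→bilabial), same voicing; total 4. Next closest is /p/ at distance 5.

b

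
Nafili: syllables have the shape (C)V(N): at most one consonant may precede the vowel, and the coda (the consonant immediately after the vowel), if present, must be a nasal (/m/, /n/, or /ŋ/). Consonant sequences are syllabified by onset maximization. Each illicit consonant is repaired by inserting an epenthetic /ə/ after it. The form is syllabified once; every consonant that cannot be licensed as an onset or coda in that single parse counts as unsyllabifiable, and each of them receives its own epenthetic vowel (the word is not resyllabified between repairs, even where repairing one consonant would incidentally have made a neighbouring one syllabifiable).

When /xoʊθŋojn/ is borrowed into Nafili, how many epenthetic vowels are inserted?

3

The unsyllabifiable consonants are /θ/, /j/, /n/; each receives one epenthetic vowel.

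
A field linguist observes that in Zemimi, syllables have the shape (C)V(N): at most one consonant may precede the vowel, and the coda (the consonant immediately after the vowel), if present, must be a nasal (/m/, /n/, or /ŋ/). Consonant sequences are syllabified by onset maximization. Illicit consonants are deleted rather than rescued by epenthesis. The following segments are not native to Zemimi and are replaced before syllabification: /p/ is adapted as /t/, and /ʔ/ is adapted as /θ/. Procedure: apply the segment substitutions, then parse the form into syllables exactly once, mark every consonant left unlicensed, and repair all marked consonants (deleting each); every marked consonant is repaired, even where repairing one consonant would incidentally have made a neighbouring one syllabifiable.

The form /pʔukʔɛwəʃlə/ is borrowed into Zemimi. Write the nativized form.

Substitution: /p/ → /t/, /ʔ/ → /θ/, giving /tθukθɛwəʃlə/.
The consonants /t/, /k/, /ʃ/ cannot be parsed into a legal (C)V(N) syllable (only a nasal (/m/, /n/, or /ŋ/) is licensed in coda position; onsets are limited to one consonant).
Deleting the stranded consonants removes /t/, /k/, /ʃ/.

θuθɛwələ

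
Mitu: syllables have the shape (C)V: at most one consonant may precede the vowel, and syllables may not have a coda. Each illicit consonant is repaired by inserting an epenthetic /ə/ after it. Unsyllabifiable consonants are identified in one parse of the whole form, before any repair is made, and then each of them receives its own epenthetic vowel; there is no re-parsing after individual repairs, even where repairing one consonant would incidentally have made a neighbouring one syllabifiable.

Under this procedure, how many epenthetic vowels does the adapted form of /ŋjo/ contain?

The unsyllabifiable consonants are /ŋ/; each receives one epenthetic vowel.

1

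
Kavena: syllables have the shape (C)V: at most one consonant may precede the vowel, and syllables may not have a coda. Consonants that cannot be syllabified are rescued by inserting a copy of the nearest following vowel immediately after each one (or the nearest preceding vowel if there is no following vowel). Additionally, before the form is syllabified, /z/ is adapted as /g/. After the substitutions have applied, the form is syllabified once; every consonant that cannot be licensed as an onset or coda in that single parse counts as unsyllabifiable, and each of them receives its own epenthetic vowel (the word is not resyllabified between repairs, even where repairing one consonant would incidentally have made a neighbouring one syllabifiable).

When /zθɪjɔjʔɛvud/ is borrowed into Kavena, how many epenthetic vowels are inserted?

After substitution the input is /gθɪjɔjʔɛvud/.
The unsyllabifiable consonants are /g/, /j/, /d/; each receives one epenthetic vowel.

3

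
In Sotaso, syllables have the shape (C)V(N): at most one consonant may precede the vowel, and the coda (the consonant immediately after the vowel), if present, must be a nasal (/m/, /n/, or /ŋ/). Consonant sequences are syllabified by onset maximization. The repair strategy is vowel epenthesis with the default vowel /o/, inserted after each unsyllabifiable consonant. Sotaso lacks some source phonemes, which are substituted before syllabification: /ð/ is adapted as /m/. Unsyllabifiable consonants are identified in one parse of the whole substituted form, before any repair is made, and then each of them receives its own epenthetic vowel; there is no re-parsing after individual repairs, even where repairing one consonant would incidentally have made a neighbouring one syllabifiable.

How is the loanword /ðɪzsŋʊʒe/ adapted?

Substitution: /ð/ → /m/, giving /mɪzsŋʊʒe/.
Under (C)V(N), the unsyllabifiable consonants are /z/, /s/ (only a nasal (/m/, /n/, or /ŋ/) is licensed in coda position; onsets are limited to one consonant).
Inserting the epenthetic vowel yields /z/ → /zo/, /s/ → /so/.

mɪzosoŋʊʒe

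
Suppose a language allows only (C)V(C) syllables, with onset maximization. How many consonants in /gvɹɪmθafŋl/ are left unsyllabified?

The consonants /g/, /v/, /ŋ/, /l/ cannot be parsed into a legal (C)V(C) syllable (at most one coda consonant is licensed; onsets are limited to one consonant).

4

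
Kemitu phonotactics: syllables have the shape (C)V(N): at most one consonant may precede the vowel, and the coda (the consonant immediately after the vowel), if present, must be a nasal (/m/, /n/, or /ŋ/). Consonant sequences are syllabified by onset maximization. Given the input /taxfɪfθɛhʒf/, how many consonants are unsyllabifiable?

5

Under (C)V(N), the unsyllabifiable consonants are /x/, /f/, /h/, /ʒ/, /f/ (only a nasal (/m/, /n/, or /ŋ/) is licensed in coda position; onsets are limited to one consonant).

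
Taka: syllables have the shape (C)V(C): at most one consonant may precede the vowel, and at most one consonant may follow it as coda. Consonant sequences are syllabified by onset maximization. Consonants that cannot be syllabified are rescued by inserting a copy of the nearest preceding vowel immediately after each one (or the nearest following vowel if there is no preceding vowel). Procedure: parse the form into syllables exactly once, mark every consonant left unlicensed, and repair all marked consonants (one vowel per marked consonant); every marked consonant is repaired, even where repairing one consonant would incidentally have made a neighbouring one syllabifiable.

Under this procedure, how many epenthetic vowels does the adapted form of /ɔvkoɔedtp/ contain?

2

The unsyllabifiable consonants are /t/, /p/; each receives one epenthetic vowel.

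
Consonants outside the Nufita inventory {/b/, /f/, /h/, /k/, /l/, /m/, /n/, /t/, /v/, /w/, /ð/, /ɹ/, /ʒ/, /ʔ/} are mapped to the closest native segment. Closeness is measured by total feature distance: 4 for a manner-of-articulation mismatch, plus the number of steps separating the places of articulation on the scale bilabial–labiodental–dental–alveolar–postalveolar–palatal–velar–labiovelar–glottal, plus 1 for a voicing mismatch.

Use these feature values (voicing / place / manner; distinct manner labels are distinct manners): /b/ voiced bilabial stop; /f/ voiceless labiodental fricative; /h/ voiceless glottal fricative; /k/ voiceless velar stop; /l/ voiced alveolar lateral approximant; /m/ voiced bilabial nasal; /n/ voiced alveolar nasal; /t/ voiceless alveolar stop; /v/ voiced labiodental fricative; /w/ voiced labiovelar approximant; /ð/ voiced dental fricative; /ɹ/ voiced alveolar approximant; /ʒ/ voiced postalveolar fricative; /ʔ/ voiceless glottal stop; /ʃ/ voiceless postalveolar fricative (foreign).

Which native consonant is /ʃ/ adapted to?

ʒ

/ʒ/ is closest: same manner (fricative), place distance 0 (postalveolar→postalveolar), voicing differs (+1); total 1. Next closest is /f/ at distance 3.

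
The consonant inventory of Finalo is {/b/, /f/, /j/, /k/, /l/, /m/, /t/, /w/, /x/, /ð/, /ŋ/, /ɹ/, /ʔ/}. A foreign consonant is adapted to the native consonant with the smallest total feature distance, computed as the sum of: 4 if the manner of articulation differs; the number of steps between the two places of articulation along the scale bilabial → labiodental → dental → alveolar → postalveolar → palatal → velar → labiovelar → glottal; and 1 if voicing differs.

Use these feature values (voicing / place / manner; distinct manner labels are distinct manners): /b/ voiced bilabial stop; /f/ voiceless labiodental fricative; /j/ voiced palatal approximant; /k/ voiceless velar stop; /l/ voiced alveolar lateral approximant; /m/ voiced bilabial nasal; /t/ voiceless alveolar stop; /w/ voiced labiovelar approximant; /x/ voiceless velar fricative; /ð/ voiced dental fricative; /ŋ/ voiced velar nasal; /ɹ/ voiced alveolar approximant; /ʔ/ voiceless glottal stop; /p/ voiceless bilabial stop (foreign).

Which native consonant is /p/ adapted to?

/b/ is closest: same manner (stop), place distance 0 (bilabial→bilabial), voicing differs (+1); total 1. Next closest is /t/ at distance 3.

b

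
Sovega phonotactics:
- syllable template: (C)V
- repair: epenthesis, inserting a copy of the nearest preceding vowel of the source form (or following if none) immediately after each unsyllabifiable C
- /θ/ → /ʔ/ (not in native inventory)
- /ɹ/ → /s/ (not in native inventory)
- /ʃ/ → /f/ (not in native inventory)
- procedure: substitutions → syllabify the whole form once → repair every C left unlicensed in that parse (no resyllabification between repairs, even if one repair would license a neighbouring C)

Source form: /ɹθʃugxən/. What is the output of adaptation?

Substitution: /ɹ/ → /s/, /θ/ → /ʔ/, /ʃ/ → /f/, giving /sʔfugxən/.
The consonants /s/, /ʔ/, /g/, /n/ cannot be parsed into a legal (C)V syllable (no codas are permitted; onsets are limited to one consonant).
Inserting the epenthetic vowel yields /s/ → /su/, /ʔ/ → /ʔu/, /g/ → /gu/, /n/ → /nə/.

suʔufuguxənə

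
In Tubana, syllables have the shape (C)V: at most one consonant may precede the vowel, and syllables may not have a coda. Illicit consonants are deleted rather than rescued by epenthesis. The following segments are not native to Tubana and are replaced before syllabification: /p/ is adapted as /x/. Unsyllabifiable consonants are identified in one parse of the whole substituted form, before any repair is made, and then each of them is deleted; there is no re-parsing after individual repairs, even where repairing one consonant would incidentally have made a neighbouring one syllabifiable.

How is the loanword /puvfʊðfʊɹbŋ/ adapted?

xufʊfʊ

Substitution: /p/ → /x/, giving /xuvfʊðfʊɹbŋ/.
Under (C)V, the unsyllabifiable consonants are /v/, /ð/, /ɹ/, /b/, /ŋ/ (no codas are permitted; onsets are limited to one consonant).
Deletion applies to /v/, /ð/, /ɹ/, /b/, /ŋ/.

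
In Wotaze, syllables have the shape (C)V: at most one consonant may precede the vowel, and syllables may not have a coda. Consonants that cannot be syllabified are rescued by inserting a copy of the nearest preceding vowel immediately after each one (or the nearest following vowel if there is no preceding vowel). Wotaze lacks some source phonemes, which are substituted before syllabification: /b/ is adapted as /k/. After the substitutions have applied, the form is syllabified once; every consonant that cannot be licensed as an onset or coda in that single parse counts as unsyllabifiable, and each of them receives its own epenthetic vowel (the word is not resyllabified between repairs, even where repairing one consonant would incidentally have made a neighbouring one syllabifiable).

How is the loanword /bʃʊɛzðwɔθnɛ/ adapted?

Substitution: /b/ → /k/, giving /kʃʊɛzðwɔθnɛ/.
Syllabifying with onset maximization leaves /k/, /z/, /ð/, /θ/ stranded (no codas are permitted; onsets are limited to one consonant).
Inserting the epenthetic vowel yields /k/ → /kʊ/, /z/ → /zɛ/, /ð/ → /ðɛ/, /θ/ → /θɔ/.

kʊʃʊɛzɛðɛwɔθɔnɛ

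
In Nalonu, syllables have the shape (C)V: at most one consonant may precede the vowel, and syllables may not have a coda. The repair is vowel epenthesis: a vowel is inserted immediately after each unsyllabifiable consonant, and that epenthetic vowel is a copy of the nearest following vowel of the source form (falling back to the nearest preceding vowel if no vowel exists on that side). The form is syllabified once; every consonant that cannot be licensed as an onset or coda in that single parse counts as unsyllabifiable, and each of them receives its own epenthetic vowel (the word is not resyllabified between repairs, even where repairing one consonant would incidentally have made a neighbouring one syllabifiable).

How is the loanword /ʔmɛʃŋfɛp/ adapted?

Syllabifying with onset maximization leaves /ʔ/, /ʃ/, /ŋ/, /p/ stranded (no codas are permitted; onsets are limited to one consonant).
Epenthesis after each stranded consonant: /ʔ/ → /ʔɛ/, /ʃ/ → /ʃɛ/, /ŋ/ → /ŋɛ/, /p/ → /pɛ/.

ʔɛmɛʃɛŋɛfɛpɛ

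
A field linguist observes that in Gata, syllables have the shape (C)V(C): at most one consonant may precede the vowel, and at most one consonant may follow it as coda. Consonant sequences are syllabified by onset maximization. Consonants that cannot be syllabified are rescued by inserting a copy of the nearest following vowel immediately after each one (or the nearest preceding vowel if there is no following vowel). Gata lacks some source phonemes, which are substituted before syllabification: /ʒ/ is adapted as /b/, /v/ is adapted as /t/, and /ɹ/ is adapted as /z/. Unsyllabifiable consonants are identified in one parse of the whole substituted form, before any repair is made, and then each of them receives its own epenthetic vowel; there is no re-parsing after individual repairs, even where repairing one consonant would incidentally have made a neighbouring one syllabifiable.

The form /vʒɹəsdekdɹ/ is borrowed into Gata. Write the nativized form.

Substitution: /v/ → /t/, /ʒ/ → /b/, /ɹ/ → /z/, giving /tbzəsdekdz/.
Syllabifying with onset maximization leaves /t/, /b/, /d/, /z/ stranded (at most one coda consonant is licensed; onsets are limited to one consonant).
Inserting the epenthetic vowel yields /t/ → /tə/, /b/ → /bə/, /d/ → /de/, /z/ → /ze/.

təbəzəsdekdeze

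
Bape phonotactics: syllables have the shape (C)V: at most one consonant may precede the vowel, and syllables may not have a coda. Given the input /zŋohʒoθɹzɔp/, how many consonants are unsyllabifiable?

Under (C)V, the unsyllabifiable consonants are /z/, /h/, /θ/, /ɹ/, /p/ (no codas are permitted; onsets are limited to one consonant).

5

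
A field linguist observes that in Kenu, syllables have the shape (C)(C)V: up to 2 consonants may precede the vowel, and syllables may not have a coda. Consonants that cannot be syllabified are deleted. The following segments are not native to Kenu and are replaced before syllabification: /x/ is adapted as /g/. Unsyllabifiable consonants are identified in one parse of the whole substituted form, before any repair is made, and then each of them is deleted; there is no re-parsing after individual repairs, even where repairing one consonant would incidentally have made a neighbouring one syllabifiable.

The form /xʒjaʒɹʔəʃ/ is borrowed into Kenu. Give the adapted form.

Substitution: /x/ → /g/, giving /gʒjaʒɹʔəʃ/.
The consonants /g/, /ʒ/, /ʃ/ cannot be parsed into a legal (C)(C)V syllable (no codas are permitted; onsets may contain at most 2 consonants).
Each unlicensed consonant is deleted: /g/, /ʒ/, /ʃ/.

ʒjaɹʔə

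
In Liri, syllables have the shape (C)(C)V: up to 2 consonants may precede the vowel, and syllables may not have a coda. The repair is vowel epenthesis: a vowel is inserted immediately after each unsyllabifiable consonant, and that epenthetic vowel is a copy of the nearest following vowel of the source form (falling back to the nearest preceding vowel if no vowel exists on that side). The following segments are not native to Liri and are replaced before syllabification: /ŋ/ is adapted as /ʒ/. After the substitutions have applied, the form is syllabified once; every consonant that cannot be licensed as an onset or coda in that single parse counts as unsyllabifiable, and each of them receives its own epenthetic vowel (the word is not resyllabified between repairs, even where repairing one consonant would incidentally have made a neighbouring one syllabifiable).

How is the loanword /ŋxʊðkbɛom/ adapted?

Substitution: /ŋ/ → /ʒ/, giving /ʒxʊðkbɛom/.
Syllabifying with onset maximization leaves /ð/, /m/ stranded (no codas are permitted; onsets may contain at most 2 consonants).
Epenthesis after each stranded consonant: /ð/ → /ðɛ/, /m/ → /mo/.

ʒxʊðɛkbɛomo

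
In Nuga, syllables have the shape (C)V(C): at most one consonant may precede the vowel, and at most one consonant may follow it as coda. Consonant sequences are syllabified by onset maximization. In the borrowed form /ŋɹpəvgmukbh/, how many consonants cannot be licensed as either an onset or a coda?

Syllabifying with onset maximization leaves /ŋ/, /ɹ/, /g/, /b/, /h/ stranded (at most one coda consonant is licensed; onsets are limited to one consonant).

5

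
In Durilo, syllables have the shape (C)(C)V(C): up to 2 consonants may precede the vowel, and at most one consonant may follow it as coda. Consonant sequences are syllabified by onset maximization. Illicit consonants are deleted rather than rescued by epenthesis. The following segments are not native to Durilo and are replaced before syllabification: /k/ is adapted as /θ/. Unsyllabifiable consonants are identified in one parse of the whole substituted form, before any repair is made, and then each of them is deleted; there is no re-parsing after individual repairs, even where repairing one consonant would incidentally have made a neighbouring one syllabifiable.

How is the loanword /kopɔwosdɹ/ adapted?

θopɔwos

Substitution: /k/ → /θ/, giving /θopɔwosdɹ/.
Under (C)(C)V(C), the unsyllabifiable consonants are /d/, /ɹ/ (at most one coda consonant is licensed; onsets may contain at most 2 consonants).
Deletion applies to /d/, /ɹ/.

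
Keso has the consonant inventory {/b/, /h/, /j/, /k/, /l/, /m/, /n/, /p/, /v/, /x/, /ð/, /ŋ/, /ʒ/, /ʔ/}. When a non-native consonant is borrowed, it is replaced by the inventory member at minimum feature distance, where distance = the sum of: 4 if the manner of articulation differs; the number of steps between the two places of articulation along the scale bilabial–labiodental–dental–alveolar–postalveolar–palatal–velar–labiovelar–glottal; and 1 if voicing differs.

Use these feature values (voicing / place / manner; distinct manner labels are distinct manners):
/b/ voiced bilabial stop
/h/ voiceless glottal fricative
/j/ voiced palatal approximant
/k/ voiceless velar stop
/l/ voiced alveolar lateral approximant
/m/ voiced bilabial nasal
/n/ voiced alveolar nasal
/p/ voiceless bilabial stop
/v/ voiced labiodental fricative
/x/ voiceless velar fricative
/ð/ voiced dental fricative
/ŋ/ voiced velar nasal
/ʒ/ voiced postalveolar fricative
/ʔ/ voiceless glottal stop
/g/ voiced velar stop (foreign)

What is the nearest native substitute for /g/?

/k/ is closest: same manner (stop), place distance 0 (velar→velar), voicing differs (+1); total 1. Next closest is /ʔ/ at distance 3.

k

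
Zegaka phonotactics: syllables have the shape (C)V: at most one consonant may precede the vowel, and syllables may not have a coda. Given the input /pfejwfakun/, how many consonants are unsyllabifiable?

4

Syllabifying with onset maximization leaves /p/, /j/, /w/, /n/ stranded (no codas are permitted; onsets are limited to one consonant).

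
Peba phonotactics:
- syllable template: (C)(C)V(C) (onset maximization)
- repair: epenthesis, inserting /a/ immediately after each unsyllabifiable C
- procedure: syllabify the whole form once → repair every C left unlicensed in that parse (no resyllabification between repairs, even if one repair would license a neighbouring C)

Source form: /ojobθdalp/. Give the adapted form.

ojobθdalpa

Syllabifying with onset maximization leaves /p/ stranded (at most one coda consonant is licensed; onsets may contain at most 2 consonants).
Epenthesis after each stranded consonant: /p/ → /pa/.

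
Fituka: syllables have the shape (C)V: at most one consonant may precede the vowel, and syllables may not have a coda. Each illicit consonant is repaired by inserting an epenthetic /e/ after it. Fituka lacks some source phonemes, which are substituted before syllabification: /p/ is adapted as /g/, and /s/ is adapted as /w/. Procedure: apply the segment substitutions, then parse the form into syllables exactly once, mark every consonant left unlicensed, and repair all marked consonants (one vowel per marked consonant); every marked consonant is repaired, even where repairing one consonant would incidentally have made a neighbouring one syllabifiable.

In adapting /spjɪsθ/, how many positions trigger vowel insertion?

4

After substitution the input is /wgjɪwθ/.
The unsyllabifiable consonants are /w/, /g/, /w/, /θ/; each receives one epenthetic vowel.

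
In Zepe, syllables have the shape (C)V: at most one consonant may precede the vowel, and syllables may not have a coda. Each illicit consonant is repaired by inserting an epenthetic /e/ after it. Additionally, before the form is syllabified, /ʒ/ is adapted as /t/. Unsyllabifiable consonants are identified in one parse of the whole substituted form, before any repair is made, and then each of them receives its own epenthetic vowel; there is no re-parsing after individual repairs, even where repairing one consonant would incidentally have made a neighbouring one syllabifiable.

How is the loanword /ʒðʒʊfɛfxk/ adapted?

Substitution: /ʒ/ → /t/, giving /tðtʊfɛfxk/.
The consonants /t/, /ð/, /f/, /x/, /k/ cannot be parsed into a legal (C)V syllable (no codas are permitted; onsets are limited to one consonant).
Epenthesis after each stranded consonant: /t/ → /te/, /ð/ → /ðe/, /f/ → /fe/, /x/ → /xe/, /k/ → /ke/.

teðetʊfɛfexeke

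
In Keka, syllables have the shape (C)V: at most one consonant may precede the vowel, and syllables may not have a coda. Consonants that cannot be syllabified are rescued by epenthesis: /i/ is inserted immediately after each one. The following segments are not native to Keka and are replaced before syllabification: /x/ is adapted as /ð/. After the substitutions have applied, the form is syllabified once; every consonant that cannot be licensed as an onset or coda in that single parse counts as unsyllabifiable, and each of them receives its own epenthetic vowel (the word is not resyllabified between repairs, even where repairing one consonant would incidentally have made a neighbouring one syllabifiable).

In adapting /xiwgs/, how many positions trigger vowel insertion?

3

After substitution the input is /ðiwgs/.
The unsyllabifiable consonants are /w/, /g/, /s/; each receives one epenthetic vowel.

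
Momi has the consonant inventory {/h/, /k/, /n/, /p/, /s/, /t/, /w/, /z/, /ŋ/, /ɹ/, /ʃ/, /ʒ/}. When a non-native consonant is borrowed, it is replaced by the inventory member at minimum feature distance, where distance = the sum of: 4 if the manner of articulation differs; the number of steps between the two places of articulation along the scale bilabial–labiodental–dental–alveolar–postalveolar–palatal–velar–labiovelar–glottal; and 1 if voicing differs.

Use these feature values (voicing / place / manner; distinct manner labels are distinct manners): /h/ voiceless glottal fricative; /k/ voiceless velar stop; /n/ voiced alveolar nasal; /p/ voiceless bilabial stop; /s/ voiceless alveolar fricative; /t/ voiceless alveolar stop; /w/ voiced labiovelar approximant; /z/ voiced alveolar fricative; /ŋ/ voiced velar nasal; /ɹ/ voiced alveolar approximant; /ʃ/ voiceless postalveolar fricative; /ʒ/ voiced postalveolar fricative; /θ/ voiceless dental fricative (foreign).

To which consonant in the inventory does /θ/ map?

s

/s/ is closest: same manner (fricative), place distance 1 (dental→alveolar), same voicing; total 1. Next closest is /z/ at distance 2.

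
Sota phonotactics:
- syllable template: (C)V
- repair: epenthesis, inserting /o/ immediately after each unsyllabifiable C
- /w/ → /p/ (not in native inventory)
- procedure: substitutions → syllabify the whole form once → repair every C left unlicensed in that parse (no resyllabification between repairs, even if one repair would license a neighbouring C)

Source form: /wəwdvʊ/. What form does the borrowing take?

Substitution: /w/ → /p/, giving /pəpdvʊ/.
Syllabifying with onset maximization leaves /p/, /d/ stranded (no codas are permitted; onsets are limited to one consonant).
Epenthesis after each stranded consonant: /p/ → /po/, /d/ → /do/.

pəpodovʊ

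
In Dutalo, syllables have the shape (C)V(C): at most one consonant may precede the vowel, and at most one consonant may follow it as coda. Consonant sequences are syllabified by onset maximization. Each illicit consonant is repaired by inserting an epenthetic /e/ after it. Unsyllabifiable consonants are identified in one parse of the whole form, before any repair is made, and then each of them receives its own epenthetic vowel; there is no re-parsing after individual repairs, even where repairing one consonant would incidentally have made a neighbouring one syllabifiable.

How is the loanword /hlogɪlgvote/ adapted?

helogɪlgevote

The consonants /h/, /g/ cannot be parsed into a legal (C)V(C) syllable (at most one coda consonant is licensed; onsets are limited to one consonant).
Each unlicensed consonant becomes the onset of a new syllable: /h/ → /he/, /g/ → /ge/.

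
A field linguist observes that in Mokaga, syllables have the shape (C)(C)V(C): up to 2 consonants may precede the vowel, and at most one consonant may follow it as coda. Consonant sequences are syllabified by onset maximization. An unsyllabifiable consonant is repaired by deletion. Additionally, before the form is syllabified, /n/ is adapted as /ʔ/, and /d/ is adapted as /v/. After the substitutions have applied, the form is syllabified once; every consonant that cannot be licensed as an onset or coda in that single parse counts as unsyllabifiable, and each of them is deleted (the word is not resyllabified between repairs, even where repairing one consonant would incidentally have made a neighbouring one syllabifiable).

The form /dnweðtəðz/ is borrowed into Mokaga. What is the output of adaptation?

Substitution: /d/ → /v/, /n/ → /ʔ/, giving /vʔweðtəðz/.
Under (C)(C)V(C), the unsyllabifiable consonants are /v/, /z/ (at most one coda consonant is licensed; onsets may contain at most 2 consonants).
Deleting the stranded consonants removes /v/, /z/.

ʔweðtəð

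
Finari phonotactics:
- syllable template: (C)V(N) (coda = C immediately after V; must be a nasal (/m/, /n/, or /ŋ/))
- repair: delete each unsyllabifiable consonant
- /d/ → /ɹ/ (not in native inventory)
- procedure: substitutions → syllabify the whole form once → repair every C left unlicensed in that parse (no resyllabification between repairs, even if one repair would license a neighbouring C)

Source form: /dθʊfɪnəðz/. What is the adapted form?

Substitution: /d/ → /ɹ/, giving /ɹθʊfɪnəðz/.
Under (C)V(N), the unsyllabifiable consonants are /ɹ/, /ð/, /z/ (only a nasal (/m/, /n/, or /ŋ/) is licensed in coda position; onsets are limited to one consonant).
Each unlicensed consonant is deleted: /ɹ/, /ð/, /z/.

θʊfɪnə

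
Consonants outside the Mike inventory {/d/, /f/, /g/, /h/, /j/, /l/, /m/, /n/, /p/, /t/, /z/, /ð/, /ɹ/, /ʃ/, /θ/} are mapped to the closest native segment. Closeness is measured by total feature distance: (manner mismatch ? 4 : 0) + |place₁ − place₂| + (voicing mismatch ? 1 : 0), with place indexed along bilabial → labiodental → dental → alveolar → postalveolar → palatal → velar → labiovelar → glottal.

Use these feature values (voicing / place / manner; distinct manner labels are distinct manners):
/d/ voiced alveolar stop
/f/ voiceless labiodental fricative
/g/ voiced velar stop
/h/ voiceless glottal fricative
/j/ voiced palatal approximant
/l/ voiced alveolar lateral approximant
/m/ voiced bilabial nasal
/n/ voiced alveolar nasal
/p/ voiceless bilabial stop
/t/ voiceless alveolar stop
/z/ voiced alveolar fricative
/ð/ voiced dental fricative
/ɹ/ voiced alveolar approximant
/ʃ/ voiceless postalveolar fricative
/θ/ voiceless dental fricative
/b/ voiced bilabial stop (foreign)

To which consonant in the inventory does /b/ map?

p

/p/ is closest: same manner (stop), place distance 0 (bilabial→bilabial), voicing differs (+1); total 1. Next closest is /d/ at distance 3.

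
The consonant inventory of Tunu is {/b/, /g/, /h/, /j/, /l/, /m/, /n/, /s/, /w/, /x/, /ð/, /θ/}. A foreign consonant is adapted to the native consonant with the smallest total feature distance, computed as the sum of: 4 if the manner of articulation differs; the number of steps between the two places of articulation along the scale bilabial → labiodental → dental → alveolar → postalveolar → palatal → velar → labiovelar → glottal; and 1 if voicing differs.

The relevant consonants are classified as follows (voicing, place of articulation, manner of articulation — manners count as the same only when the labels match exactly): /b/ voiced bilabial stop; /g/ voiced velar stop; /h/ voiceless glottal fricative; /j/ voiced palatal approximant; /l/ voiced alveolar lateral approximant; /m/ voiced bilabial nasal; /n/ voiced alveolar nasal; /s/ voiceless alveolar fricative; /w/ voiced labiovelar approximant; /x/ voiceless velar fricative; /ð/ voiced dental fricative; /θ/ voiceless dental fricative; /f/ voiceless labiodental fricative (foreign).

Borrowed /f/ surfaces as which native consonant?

/θ/ is closest: same manner (fricative), place distance 1 (labiodental→dental), same voicing; total 1. Next closest is /s/ at distance 2.

θ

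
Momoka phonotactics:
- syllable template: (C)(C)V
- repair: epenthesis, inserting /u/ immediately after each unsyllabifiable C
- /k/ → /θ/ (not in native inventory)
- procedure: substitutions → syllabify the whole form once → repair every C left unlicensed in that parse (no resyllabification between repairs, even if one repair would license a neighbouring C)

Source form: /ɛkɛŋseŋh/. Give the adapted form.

ɛθɛŋseŋuhu

Substitution: /k/ → /θ/, giving /ɛθɛŋseŋh/.
Syllabifying with onset maximization leaves /ŋ/, /h/ stranded (no codas are permitted; onsets may contain at most 2 consonants).
Epenthesis after each stranded consonant: /ŋ/ → /ŋu/, /h/ → /hu/.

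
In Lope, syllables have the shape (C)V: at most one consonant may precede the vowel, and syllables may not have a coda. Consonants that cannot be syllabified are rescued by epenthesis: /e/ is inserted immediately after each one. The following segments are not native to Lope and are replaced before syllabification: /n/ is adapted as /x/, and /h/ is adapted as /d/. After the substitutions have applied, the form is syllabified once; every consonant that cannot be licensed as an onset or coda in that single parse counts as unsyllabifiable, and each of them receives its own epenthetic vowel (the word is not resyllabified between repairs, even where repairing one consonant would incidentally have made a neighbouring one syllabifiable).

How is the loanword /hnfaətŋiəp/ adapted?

Substitution: /h/ → /d/, /n/ → /x/, giving /dxfaətŋiəp/.
Under (C)V, the unsyllabifiable consonants are /d/, /x/, /t/, /p/ (no codas are permitted; onsets are limited to one consonant).
Inserting the epenthetic vowel yields /d/ → /de/, /x/ → /xe/, /t/ → /te/, /p/ → /pe/.

dexefaəteŋiəpe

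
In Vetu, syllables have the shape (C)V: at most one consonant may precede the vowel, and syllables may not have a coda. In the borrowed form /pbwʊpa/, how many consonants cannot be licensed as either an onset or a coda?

2

Syllabifying with onset maximization leaves /p/, /b/ stranded (no codas are permitted; onsets are limited to one consonant).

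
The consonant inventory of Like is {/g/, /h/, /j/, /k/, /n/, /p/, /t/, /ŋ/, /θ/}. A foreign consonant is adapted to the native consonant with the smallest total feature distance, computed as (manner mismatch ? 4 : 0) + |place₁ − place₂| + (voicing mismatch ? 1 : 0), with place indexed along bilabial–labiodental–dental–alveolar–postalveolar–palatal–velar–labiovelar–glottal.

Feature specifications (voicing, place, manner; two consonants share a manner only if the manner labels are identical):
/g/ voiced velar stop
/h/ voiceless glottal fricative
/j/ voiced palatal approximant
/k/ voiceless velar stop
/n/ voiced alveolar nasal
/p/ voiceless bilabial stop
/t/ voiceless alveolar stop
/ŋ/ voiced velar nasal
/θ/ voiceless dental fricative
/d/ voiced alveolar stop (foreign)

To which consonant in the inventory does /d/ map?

t

/t/ is closest: same manner (stop), place distance 0 (alveolar→alveolar), voicing differs (+1); total 1. Next closest is /g/ at distance 3.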